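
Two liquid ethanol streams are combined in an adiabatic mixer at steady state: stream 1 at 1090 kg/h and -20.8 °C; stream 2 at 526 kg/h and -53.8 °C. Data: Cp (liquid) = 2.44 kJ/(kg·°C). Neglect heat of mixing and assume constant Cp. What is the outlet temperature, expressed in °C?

T_out = -31.5 °C

No heat crosses the boundary, so H_out = H_in.
Σ ṁᵢCp,ᵢTᵢ = 1090×2.44×-20.8 + 526×2.44×-53.8 = -124370
Σ ṁᵢCp,ᵢ = 1090×2.44 + 526×2.44 = 3943
T_out = -124370 / 3943 = -31.541 °C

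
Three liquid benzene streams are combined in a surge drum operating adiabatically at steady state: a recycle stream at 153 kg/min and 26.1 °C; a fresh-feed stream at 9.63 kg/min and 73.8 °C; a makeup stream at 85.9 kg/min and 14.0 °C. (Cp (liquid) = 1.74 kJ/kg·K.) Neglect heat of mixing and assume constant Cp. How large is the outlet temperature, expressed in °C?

T_out = 23.8 °C

No heat crosses the boundary, so H_out = H_in.
Σ ṁᵢCp,ᵢTᵢ = 153×1.74×26.1 + 9.63×1.74×73.8 + 85.9×1.74×14.0 = 10277
Σ ṁᵢCp,ᵢ = 153×1.74 + 9.63×1.74 + 85.9×1.74 = 432.44
T_out = 10277 / 432.44 = 23.766 °C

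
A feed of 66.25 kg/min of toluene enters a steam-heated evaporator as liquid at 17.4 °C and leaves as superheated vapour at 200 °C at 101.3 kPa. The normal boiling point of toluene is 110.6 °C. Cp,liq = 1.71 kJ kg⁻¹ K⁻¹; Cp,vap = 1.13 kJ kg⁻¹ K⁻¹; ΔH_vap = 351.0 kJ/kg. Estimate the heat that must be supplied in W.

Q = 675000 W

liquid 17.4→110.6 °C: 159.37 kJ/kg
vaporisation at 110.6 °C: 351 kJ/kg
vapour 110.6→200 °C: 101.02 kJ/kg
Δh = 159.37 + 351 + 101.02 = 611.39 kJ/kg
Q = ṁ·Δh = 66.25 kg/min × 611.39 kJ/kg = 40505 kJ/min
|Q| = 675.08 kW = 675080 W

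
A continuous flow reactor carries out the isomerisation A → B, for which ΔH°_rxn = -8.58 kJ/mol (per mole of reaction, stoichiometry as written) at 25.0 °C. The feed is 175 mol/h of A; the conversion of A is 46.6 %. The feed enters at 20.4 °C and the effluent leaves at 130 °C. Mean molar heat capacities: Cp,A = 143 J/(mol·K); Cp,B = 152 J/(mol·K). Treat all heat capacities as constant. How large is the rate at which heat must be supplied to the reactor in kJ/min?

Extent of reaction ξ = 0.466 × 175 = 81.55 mol/h
Reaction term: ξ·ΔH°_rxn = 81.55 × -8.58 = -699.7 kJ/h
Sensible, feed 20.4→25 °C: 115.12 kJ/h
Outlet flows (mol/h): A 93.45, B 81.55
Sensible, products 25→130 °C: 2704.7 kJ/h
Q = ΔH = 2120.1 kJ/h = 0.58892 kW
Heat supplied = 35.335 kJ/min

Q_in = 35.3 kJ/min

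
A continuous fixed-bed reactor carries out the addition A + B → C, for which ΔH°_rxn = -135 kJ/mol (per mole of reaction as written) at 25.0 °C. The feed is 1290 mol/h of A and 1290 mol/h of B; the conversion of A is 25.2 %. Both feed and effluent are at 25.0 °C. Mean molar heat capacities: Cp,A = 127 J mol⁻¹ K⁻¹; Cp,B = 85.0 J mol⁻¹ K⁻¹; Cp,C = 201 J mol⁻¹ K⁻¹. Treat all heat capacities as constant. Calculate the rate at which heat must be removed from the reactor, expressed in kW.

Q_out = 12.2 kW

Extent of reaction ξ = 0.252 × 1290 = 325.08 mol/h
Reaction term: ξ·ΔH°_rxn = 325.08 × -135 = -43886 kJ/h
Q = ΔH = -43886 kJ/h = -12.19 kW
Heat removed = 12.19 kW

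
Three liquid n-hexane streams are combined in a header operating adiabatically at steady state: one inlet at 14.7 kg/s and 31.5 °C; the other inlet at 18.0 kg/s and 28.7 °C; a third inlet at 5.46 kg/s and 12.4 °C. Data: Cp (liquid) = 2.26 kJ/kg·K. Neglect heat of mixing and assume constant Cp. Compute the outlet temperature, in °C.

Adiabatic, steady state ⇒ Σ ṁᵢCp,ᵢ(T_out − Tᵢ) = 0
Σ ṁᵢCp,ᵢTᵢ = 14.7×2.26×31.5 + 18.0×2.26×28.7 + 5.46×2.26×12.4 = 2367
Σ ṁᵢCp,ᵢ = 14.7×2.26 + 18.0×2.26 + 5.46×2.26 = 86.242
T_out = 2367 / 86.242 = 27.446 °C

T_out = 27.4 °C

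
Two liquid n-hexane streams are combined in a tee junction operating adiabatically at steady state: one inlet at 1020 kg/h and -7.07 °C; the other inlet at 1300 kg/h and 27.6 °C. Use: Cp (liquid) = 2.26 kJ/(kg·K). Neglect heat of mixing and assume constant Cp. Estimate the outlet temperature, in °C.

Energy balance with Q = 0: Σ ṁᵢCp,ᵢ(T_out − Tᵢ) = 0
T_out = Σ ṁᵢCp,ᵢTᵢ / Σ ṁᵢCp,ᵢ
      = 64791 / 5243.2 = 12.357 °C

T_out = 12.4 °C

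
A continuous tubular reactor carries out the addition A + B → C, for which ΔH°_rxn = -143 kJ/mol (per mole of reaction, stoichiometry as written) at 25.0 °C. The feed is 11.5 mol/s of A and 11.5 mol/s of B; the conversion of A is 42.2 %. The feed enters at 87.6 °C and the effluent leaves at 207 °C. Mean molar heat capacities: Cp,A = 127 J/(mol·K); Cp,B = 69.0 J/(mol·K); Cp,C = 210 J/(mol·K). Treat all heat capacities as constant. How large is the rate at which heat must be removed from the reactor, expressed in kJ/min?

Q_out = 24700 kJ/min

Extent of reaction ξ = 0.422 × 11.5 = 4.853 mol/s
Reaction term: ξ·ΔH°_rxn = 4.853 × -143 = -693.98 kJ/s
Sensible, feed 87.6→25 °C: -141.1 kJ/s
Outlet flows (mol/s): A 6.647, B 6.647, C 4.853
Sensible, products 25→207 °C: 422.59 kJ/s
Q = ΔH = -412.49 kJ/s = -412.49 kW
Heat removed = 24749 kJ/min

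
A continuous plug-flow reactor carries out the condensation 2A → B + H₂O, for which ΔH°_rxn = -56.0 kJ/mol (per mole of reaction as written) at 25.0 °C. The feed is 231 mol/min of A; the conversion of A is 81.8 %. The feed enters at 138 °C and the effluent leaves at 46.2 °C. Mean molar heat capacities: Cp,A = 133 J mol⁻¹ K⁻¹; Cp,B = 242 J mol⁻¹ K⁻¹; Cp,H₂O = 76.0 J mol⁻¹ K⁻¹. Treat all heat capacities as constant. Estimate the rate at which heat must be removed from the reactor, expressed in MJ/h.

Q_out = 480 MJ/h

Extent of reaction ξ = 0.818 × 231 / 2 = 94.479 mol/min
Reaction term: ξ·ΔH°_rxn = 94.479 × -56.0 = -5290.8 kJ/min
Sensible, feed 138→25 °C: -3471.7 kJ/min
Outlet flows (mol/min): A 42.042, B 94.479, H₂O 94.479
Sensible, products 25→46.2 °C: 755.48 kJ/min
Q = ΔH = -8007 kJ/min = -133.45 kW
Heat removed = 480.42 MJ/h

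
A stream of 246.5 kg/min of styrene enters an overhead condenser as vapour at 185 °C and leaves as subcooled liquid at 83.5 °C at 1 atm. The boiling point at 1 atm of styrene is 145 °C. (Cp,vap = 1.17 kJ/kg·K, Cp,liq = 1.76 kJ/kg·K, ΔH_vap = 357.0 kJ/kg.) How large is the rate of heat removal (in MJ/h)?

vapour 185→145 °C: -46.8 kJ/kg
condensation at 145 °C: -357 kJ/kg
liquid 145→83.5 °C: -108.24 kJ/kg
Δh = -46.8 + -357 + -108.24 = -512.04 kJ/kg
Q = ṁ·Δh = 246.5 kg/min × -512.04 kJ/kg = -126220 kJ/min
|Q| = 2103.6 kW = 7573.1 MJ/h

Q_c = 7570 MJ/h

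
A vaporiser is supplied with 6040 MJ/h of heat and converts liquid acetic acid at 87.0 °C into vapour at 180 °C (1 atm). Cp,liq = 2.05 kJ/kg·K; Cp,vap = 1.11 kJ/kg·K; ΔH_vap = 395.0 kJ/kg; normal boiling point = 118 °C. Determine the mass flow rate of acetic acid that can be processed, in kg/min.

Δh = 2.05×(118−87.0) + 395.0 + 1.11×(180−118) = 527.37 kJ/kg
Q = 6040 MJ/h = 1677.8 kJ/s = 100670 kJ/min
ṁ = Q/Δh = 100670 / 527.37 = 190.88 kg/min

ṁ = 191 kg/min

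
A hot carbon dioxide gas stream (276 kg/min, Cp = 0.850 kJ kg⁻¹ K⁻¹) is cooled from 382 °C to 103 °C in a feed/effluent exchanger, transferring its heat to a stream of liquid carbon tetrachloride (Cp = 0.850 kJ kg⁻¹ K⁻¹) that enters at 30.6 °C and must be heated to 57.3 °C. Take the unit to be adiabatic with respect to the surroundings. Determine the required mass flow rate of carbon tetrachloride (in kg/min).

Heat released by hot stream: Q = 276 × 0.850 × (382 − 103) = 65453 kJ/min
Energy balance on cold side (adiabatic exchanger): Q = ṁ_c·Cp_c·(T_c,out − T_c,in)
ṁ_c = 65453 / [0.850 × (57.3 − 30.6)] = 2884 kg/min

ṁ_c = 2880 kg/min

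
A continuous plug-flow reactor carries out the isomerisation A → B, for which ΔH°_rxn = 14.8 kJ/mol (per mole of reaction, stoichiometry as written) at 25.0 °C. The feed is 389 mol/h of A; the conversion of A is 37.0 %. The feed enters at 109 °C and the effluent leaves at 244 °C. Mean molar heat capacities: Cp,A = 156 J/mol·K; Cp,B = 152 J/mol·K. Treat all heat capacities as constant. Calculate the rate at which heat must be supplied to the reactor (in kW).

Extent of reaction ξ = 0.370 × 389 = 143.93 mol/h
Reaction term: ξ·ΔH°_rxn = 143.93 × 14.8 = 2130.2 kJ/h
Sensible, feed 109→25 °C: -5097.5 kJ/h
Outlet flows (mol/h): A 245.07, B 143.93
Sensible, products 25→244 °C: 13164 kJ/h
Q = ΔH = 10196 kJ/h = 2.8323 kW
Heat supplied = 2.8323 kW

Q_in = 2.83 kW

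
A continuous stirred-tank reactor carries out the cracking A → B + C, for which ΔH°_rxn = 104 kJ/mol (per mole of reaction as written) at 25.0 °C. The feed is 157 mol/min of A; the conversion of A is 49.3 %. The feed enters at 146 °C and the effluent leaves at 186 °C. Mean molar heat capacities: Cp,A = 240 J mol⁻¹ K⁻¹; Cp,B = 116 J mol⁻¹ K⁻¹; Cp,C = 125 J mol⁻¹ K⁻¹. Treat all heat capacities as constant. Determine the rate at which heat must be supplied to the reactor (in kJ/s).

Q_in = 159 kJ/s

Extent of reaction ξ = 0.493 × 157 = 77.401 mol/min
Reaction term: ξ·ΔH°_rxn = 77.401 × 104 = 8049.7 kJ/min
Sensible, feed 146→25 °C: -4559.3 kJ/min
Outlet flows (mol/min): A 79.599, B 77.401, C 77.401
Sensible, products 25→186 °C: 6078.9 kJ/min
Q = ΔH = 9569.4 kJ/min = 159.49 kW
Heat supplied = 159.49 kJ/s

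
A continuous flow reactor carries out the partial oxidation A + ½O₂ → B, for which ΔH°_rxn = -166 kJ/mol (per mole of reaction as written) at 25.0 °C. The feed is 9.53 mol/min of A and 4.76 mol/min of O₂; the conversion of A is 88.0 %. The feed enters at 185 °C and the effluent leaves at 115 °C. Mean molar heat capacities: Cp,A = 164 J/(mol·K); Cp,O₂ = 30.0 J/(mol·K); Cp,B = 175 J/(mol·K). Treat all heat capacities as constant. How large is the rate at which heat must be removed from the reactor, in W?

Q_out = 25200 W

Extent of reaction ξ = 0.880 × 9.53 = 8.3864 mol/min
Reaction term: ξ·ΔH°_rxn = 8.3864 × -166 = -1392.1 kJ/min
Sensible, feed 185→25 °C: -272.92 kJ/min
Outlet flows (mol/min): A 1.1436, O₂ 0.5668, B 8.3864
Sensible, products 25→115 °C: 150.5 kJ/min
Q = ΔH = -1514.6 kJ/min = -25.243 kW
Heat removed = 25243 W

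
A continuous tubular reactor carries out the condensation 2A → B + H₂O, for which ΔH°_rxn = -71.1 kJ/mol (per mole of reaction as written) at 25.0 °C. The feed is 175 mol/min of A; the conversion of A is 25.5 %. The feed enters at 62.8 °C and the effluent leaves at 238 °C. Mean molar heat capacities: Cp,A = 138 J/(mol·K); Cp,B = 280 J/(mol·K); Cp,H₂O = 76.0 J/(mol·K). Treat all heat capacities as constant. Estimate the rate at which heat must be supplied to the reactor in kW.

Extent of reaction ξ = 0.255 × 175 / 2 = 22.312 mol/min
Reaction term: ξ·ΔH°_rxn = 22.312 × -71.1 = -1586.4 kJ/min
Sensible, feed 62.8→25 °C: -912.87 kJ/min
Outlet flows (mol/min): A 130.38, B 22.312, H₂O 22.312
Sensible, products 25→238 °C: 5524.2 kJ/min
Q = ΔH = 3024.9 kJ/min = 50.414 kW
Heat supplied = 50.414 kW

Q_in = 50.4 kW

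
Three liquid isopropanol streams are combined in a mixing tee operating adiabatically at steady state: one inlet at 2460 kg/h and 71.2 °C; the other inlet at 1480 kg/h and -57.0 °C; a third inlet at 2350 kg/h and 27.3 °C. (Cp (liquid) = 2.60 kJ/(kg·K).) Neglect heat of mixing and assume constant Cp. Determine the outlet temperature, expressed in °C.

T_out = 24.6 °C

No heat crosses the boundary, so H_out = H_in.
Σ ṁᵢCp,ᵢTᵢ = 2460×2.60×71.2 + 1480×2.60×-57.0 + 2350×2.60×27.3 = 402860
Σ ṁᵢCp,ᵢ = 2460×2.60 + 1480×2.60 + 2350×2.60 = 16354
T_out = 402860 / 16354 = 24.634 °C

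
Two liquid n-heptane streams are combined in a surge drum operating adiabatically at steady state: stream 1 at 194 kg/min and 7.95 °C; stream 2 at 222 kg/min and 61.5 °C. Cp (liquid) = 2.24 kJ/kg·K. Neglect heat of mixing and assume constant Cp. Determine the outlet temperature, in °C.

T_out = 36.5 °C

Adiabatic, steady state ⇒ Σ ṁᵢCp,ᵢ(T_out − Tᵢ) = 0
Σ ṁᵢCp,ᵢTᵢ = 194×2.24×7.95 + 222×2.24×61.5 = 34037
Σ ṁᵢCp,ᵢ = 194×2.24 + 222×2.24 = 931.84
T_out = 34037 / 931.84 = 36.527 °C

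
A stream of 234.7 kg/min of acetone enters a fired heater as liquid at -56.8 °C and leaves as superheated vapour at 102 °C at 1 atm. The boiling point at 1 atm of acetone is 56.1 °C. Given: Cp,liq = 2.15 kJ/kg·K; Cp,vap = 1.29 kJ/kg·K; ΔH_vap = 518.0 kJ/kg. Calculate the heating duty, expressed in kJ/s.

liquid -56.8→56.1 °C: 242.74 kJ/kg
vaporisation at 56.1 °C: 518 kJ/kg
vapour 56.1→102 °C: 59.211 kJ/kg
Δh = 242.74 + 518 + 59.211 = 819.95 kJ/kg
Q = ṁ·Δh = 234.7 kg/min × 819.95 kJ/kg = 192440 kJ/min
|Q| = 3207.4 kW

Q = 3210 kJ/s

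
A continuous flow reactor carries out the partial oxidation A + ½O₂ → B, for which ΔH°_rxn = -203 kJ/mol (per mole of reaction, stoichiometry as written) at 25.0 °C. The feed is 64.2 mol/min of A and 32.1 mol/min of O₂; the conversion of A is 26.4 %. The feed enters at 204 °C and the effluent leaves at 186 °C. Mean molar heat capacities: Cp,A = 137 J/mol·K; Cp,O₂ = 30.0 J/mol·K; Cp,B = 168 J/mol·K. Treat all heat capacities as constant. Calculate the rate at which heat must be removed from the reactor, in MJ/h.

Q_out = 214 MJ/h

Extent of reaction ξ = 0.264 × 64.2 = 16.949 mol/min
Reaction term: ξ·ΔH°_rxn = 16.949 × -203 = -3440.6 kJ/min
Sensible, feed 204→25 °C: -1746.8 kJ/min
Outlet flows (mol/min): A 47.251, O₂ 23.626, B 16.949
Sensible, products 25→186 °C: 1614.8 kJ/min
Q = ΔH = -3572.6 kJ/min = -59.543 kW
Heat removed = 214.36 MJ/h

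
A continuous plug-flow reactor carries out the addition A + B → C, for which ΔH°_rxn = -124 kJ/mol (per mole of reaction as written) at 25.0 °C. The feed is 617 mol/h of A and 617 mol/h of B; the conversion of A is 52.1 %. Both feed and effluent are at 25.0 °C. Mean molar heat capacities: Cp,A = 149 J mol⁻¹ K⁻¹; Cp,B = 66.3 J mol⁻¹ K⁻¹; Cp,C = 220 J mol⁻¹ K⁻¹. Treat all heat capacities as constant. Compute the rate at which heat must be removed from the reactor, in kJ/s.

Extent of reaction ξ = 0.521 × 617 = 321.46 mol/h
Reaction term: ξ·ΔH°_rxn = 321.46 × -124 = -39861 kJ/h
Q = ΔH = -39861 kJ/h = -11.072 kW
Heat removed = 11.072 kJ/s

Q_out = 11.1 kJ/s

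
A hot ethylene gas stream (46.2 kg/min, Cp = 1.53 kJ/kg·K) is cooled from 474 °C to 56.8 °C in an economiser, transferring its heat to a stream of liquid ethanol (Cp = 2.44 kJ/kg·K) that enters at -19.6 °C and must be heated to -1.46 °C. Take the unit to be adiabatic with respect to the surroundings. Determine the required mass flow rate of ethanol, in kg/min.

Heat released by hot stream: Q = 46.2 × 1.53 × (474 − 56.8) = 29490 kJ/min
Energy balance on cold side (adiabatic exchanger): Q = ṁ_c·Cp_c·(T_c,out − T_c,in)
ṁ_c = 29490 / [2.44 × (-1.46 − -19.6)] = 666.27 kg/min

ṁ_c = 666 kg/min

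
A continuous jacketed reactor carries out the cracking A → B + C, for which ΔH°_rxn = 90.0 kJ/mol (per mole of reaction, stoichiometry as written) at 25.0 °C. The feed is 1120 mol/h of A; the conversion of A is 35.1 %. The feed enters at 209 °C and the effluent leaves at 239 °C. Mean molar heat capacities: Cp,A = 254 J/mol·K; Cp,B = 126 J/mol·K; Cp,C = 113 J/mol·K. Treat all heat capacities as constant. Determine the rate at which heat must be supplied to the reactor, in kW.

Q_in = 11.8 kW

Extent of reaction ξ = 0.351 × 1120 = 393.12 mol/h
Reaction term: ξ·ΔH°_rxn = 393.12 × 90.0 = 35381 kJ/h
Sensible, feed 209→25 °C: -52344 kJ/h
Outlet flows (mol/h): A 726.88, B 393.12, C 393.12
Sensible, products 25→239 °C: 59617 kJ/h
Q = ΔH = 42653 kJ/h = 11.848 kW
Heat supplied = 11.848 kW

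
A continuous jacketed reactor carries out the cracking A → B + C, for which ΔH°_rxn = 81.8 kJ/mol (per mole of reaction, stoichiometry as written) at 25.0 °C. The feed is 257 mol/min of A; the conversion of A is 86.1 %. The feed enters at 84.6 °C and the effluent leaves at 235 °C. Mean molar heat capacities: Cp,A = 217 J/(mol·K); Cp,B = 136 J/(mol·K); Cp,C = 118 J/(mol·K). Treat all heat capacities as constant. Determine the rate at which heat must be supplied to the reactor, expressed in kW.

Extent of reaction ξ = 0.861 × 257 = 221.28 mol/min
Reaction term: ξ·ΔH°_rxn = 221.28 × 81.8 = 18100 kJ/min
Sensible, feed 84.6→25 °C: -3323.8 kJ/min
Outlet flows (mol/min): A 35.723, B 221.28, C 221.28
Sensible, products 25→235 °C: 13431 kJ/min
Q = ΔH = 28207 kJ/min = 470.12 kW
Heat supplied = 470.12 kW

Q_in = 470 kW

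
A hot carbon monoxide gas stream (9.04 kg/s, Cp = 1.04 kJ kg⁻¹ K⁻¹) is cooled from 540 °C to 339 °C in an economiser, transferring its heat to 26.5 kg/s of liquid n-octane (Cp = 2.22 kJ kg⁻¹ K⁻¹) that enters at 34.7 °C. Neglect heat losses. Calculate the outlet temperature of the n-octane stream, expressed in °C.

T_c,out = 66.8 °C

Heat released by hot stream: Q = 9.04 × 1.04 × (540 − 339) = 1889.7 kJ/s
Energy balance on cold side (adiabatic exchanger): Q = ṁ_c·Cp_c·(T_c,out − T_c,in)
T_c,out = 34.7 + 1889.7/(26.5 × 2.22) = 66.822 °C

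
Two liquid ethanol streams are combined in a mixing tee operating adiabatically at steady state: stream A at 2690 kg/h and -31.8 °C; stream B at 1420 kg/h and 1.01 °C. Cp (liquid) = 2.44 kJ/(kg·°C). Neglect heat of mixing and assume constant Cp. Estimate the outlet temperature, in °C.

No heat crosses the boundary, so H_out = H_in.
T_out = Σ ṁᵢCp,ᵢTᵢ / Σ ṁᵢCp,ᵢ
      = -205220 / 10028 = -20.464 °C

T_out = -20.5 °C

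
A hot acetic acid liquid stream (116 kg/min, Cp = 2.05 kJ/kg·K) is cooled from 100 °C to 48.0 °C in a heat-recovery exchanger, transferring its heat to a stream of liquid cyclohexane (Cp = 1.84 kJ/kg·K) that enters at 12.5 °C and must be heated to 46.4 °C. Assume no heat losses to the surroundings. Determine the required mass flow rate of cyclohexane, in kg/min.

ṁ_c = 198 kg/min

Heat released by hot stream: Q = 116 × 2.05 × (100 − 48.0) = 12366 kJ/min
Energy balance on cold side (adiabatic exchanger): Q = ṁ_c·Cp_c·(T_c,out − T_c,in)
ṁ_c = 12366 / [1.84 × (46.4 − 12.5)] = 198.24 kg/min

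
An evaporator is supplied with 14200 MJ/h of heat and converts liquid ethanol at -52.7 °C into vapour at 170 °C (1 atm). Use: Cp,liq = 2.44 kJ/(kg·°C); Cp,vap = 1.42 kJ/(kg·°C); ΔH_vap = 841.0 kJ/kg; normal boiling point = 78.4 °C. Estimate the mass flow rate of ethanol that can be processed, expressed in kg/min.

ṁ = 183 kg/min

Δh = 2.44×(78.4−-52.7) + 841.0 + 1.42×(170−78.4) = 1291 kJ/kg
Q = 14200 MJ/h = 3944.4 kJ/s = 236670 kJ/min
ṁ = Q/Δh = 236670 / 1291 = 183.33 kg/min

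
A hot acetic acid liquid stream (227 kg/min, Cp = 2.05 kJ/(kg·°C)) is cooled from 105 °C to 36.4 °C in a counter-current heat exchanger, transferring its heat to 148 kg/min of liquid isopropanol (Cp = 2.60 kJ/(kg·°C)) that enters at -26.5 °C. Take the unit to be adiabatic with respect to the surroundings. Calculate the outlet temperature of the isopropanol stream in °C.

T_c,out = 56.5 °C

Heat released by hot stream: Q = 227 × 2.05 × (105 − 36.4) = 31923 kJ/min
Energy balance on cold side (adiabatic exchanger): Q = ṁ_c·Cp_c·(T_c,out − T_c,in)
T_c,out = -26.5 + 31923/(148 × 2.60) = 56.46 °C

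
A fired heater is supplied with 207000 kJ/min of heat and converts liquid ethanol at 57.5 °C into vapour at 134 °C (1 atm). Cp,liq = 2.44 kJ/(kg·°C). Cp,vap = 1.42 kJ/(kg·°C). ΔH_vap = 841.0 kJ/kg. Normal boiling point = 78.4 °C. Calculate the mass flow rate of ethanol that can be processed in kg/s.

Δh = 2.44×(78.4−57.5) + 841.0 + 1.42×(134−78.4) = 970.95 kJ/kg
Q = 207000 kJ/min = 3450 kJ/s = 3450 kJ/s
ṁ = Q/Δh = 3450 / 970.95 = 3.5532 kg/s

ṁ = 3.55 kg/s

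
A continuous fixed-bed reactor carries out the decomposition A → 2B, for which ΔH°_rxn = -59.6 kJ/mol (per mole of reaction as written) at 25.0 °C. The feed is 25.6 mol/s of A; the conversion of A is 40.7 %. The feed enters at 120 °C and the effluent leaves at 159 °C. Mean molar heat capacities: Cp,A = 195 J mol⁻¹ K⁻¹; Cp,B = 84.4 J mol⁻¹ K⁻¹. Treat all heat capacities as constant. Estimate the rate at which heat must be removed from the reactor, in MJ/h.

Extent of reaction ξ = 0.407 × 25.6 = 10.419 mol/s
Reaction term: ξ·ΔH°_rxn = 10.419 × -59.6 = -620.98 kJ/s
Sensible, feed 120→25 °C: -474.24 kJ/s
Outlet flows (mol/s): A 15.181, B 20.838
Sensible, products 25→159 °C: 632.35 kJ/s
Q = ΔH = -462.88 kJ/s = -462.88 kW
Heat removed = 1666.4 MJ/h

Q_out = 1670 MJ/h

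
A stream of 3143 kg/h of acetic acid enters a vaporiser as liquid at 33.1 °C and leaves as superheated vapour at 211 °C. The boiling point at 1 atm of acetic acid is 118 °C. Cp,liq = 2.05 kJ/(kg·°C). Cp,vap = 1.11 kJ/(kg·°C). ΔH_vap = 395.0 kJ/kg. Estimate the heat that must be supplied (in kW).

Q = 587 kW

liquid 33.1→118 °C: 174.04 kJ/kg
vaporisation at 118 °C: 395 kJ/kg
vapour 118→211 °C: 103.23 kJ/kg
Δh = 174.04 + 395 + 103.23 = 672.27 kJ/kg
Q = ṁ·Δh = 3143 kg/h × 672.27 kJ/kg = 2.113e+06 kJ/h
|Q| = 586.93 kW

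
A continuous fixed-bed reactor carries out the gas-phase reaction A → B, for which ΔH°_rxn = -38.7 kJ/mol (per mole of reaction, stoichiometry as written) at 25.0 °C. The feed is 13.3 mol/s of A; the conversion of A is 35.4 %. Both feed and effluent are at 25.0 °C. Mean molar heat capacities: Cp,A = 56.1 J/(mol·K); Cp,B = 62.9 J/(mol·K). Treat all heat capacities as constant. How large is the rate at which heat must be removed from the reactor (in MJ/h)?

Extent of reaction ξ = 0.354 × 13.3 = 4.7082 mol/s
Reaction term: ξ·ΔH°_rxn = 4.7082 × -38.7 = -182.21 kJ/s
Q = ΔH = -182.21 kJ/s = -182.21 kW
Heat removed = 655.95 MJ/h

Q_out = 656 MJ/h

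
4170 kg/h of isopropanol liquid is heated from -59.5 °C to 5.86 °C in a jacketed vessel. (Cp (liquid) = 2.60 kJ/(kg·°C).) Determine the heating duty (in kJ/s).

Q = ṁ·Cp·ΔT = 4170 × 2.60 × (5.86 − -59.5) = 708630 kJ/h
Converting: 708630 / 3600 s = 196.84 kW

Q = 197 kJ/s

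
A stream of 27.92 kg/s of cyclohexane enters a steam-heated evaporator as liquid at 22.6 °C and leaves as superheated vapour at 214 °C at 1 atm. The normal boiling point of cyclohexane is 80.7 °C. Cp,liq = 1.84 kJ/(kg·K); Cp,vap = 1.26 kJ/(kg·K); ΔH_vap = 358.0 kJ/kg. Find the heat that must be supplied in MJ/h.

liquid 22.6→80.7 °C: 106.9 kJ/kg
vaporisation at 80.7 °C: 358 kJ/kg
vapour 80.7→214 °C: 167.96 kJ/kg
Δh = 106.9 + 358 + 167.96 = 632.86 kJ/kg
Q = ṁ·Δh = 27.92 kg/s × 632.86 kJ/kg = 17670 kJ/s
|Q| = 17670 kW = 63610 MJ/h

Q = 63600 MJ/h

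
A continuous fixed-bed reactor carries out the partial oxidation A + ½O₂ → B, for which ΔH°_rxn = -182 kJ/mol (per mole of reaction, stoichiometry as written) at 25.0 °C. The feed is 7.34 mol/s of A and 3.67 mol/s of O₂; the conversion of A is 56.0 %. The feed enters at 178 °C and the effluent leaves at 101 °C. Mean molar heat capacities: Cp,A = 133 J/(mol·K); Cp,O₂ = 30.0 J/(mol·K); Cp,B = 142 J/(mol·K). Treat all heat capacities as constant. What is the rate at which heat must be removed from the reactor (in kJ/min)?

Q_out = 50000 kJ/min

Extent of reaction ξ = 0.560 × 7.34 = 4.1104 mol/s
Reaction term: ξ·ΔH°_rxn = 4.1104 × -182 = -748.09 kJ/s
Sensible, feed 178→25 °C: -166.21 kJ/s
Outlet flows (mol/s): A 3.2296, O₂ 1.6148, B 4.1104
Sensible, products 25→101 °C: 80.686 kJ/s
Q = ΔH = -833.61 kJ/s = -833.61 kW
Heat removed = 50017 kJ/min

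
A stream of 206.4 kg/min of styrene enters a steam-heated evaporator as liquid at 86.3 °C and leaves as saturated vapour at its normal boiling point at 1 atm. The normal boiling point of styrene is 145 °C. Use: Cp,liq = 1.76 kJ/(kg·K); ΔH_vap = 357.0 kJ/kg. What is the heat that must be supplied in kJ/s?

Q = 1580 kJ/s

liquid 86.3→145 °C: 103.31 kJ/kg
vaporisation at 145 °C: 357 kJ/kg
Δh = 103.31 + 357 = 460.31 kJ/kg
Q = ṁ·Δh = 206.4 kg/min × 460.31 kJ/kg = 95008 kJ/min
|Q| = 1583.5 kW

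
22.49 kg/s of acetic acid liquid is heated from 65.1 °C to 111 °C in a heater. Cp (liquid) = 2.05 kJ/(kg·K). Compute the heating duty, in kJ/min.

Q = ṁ·Cp·ΔT = 22.49 × 2.05 × (111 − 65.1) = 2116.2 kJ/s
Heating duty = 126970 kJ/min

Q = 127000 kJ/min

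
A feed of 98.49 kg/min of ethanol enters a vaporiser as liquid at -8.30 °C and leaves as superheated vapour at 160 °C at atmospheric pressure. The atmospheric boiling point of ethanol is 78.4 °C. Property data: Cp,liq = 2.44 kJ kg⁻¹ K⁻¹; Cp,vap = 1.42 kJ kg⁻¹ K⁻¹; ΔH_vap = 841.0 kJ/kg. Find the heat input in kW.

liquid -8.30→78.4 °C: 211.55 kJ/kg
vaporisation at 78.4 °C: 841 kJ/kg
vapour 78.4→160 °C: 115.87 kJ/kg
Δh = 211.55 + 841 + 115.87 = 1168.4 kJ/kg
Q = ṁ·Δh = 98.49 kg/min × 1168.4 kJ/kg = 115080 kJ/min
|Q| = 1918 kW

Q = 1920 kW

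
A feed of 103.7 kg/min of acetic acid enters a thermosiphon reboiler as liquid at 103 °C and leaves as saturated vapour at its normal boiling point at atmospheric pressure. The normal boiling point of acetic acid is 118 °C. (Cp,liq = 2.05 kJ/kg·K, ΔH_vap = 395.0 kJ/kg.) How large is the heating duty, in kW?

liquid 103→118 °C: 30.75 kJ/kg
vaporisation at 118 °C: 395 kJ/kg
Δh = 30.75 + 395 = 425.75 kJ/kg
Q = ṁ·Δh = 103.7 kg/min × 425.75 kJ/kg = 44150 kJ/min
|Q| = 735.84 kW

Q = 736 kW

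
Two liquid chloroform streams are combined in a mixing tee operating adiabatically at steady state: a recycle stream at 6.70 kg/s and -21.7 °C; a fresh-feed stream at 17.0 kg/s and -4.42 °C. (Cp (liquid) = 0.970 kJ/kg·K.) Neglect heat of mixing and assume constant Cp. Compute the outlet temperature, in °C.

T_out = -9.31 °C

Adiabatic, steady state ⇒ Σ ṁᵢCp,ᵢ(T_out − Tᵢ) = 0
Σ ṁᵢCp,ᵢTᵢ = 6.70×0.970×-21.7 + 17.0×0.970×-4.42 = -213.91
Σ ṁᵢCp,ᵢ = 6.70×0.970 + 17.0×0.970 = 22.989
T_out = -213.91 / 22.989 = -9.3051 °C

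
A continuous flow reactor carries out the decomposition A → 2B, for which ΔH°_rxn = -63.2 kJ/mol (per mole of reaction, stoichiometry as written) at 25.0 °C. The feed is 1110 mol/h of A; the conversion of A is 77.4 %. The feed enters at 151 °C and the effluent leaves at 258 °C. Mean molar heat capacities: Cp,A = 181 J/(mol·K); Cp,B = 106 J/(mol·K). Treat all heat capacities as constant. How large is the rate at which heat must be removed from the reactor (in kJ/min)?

Extent of reaction ξ = 0.774 × 1110 = 859.14 mol/h
Reaction term: ξ·ΔH°_rxn = 859.14 × -63.2 = -54298 kJ/h
Sensible, feed 151→25 °C: -25315 kJ/h
Outlet flows (mol/h): A 250.86, B 1718.3
Sensible, products 25→258 °C: 53018 kJ/h
Q = ΔH = -26595 kJ/h = -7.3874 kW
Heat removed = 443.25 kJ/min

Q_out = 443 kJ/min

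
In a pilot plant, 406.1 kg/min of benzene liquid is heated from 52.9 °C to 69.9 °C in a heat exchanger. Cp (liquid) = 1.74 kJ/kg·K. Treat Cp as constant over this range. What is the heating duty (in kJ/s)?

Q = 200 kJ/s

Q = ṁ·Cp·ΔT = 406.1 × 1.74 × (69.9 − 52.9) = 12012 kJ/min
Converting: 12012 / 60 s = 200.21 kW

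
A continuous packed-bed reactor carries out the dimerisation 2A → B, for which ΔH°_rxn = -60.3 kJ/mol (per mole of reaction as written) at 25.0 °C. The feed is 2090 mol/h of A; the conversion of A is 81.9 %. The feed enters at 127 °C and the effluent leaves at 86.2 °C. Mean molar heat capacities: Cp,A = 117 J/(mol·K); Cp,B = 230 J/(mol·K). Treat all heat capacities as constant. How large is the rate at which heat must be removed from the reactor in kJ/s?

Extent of reaction ξ = 0.819 × 2090 / 2 = 855.85 mol/h
Reaction term: ξ·ΔH°_rxn = 855.85 × -60.3 = -51608 kJ/h
Sensible, feed 127→25 °C: -24942 kJ/h
Outlet flows (mol/h): A 378.29, B 855.85
Sensible, products 25→86.2 °C: 14756 kJ/h
Q = ΔH = -61794 kJ/h = -17.165 kW
Heat removed = 17.165 kJ/s

Q_out = 17.2 kJ/s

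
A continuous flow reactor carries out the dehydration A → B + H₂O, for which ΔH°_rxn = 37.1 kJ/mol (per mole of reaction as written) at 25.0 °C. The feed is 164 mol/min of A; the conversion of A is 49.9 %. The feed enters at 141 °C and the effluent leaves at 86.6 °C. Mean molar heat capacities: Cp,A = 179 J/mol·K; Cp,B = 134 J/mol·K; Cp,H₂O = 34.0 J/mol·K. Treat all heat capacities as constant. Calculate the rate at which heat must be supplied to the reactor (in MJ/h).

Extent of reaction ξ = 0.499 × 164 = 81.836 mol/min
Reaction term: ξ·ΔH°_rxn = 81.836 × 37.1 = 3036.1 kJ/min
Sensible, feed 141→25 °C: -3405.3 kJ/min
Outlet flows (mol/min): A 82.164, B 81.836, H₂O 81.836
Sensible, products 25→86.6 °C: 1752.9 kJ/min
Q = ΔH = 1383.7 kJ/min = 23.062 kW
Heat supplied = 83.022 MJ/h

Q_in = 83.0 MJ/h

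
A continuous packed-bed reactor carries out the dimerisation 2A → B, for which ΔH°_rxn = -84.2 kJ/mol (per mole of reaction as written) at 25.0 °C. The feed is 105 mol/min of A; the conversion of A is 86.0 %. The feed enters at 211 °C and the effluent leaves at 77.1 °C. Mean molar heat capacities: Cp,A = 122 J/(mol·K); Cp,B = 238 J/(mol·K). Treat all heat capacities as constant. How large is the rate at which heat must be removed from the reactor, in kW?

Extent of reaction ξ = 0.860 × 105 / 2 = 45.15 mol/min
Reaction term: ξ·ΔH°_rxn = 45.15 × -84.2 = -3801.6 kJ/min
Sensible, feed 211→25 °C: -2382.7 kJ/min
Outlet flows (mol/min): A 14.7, B 45.15
Sensible, products 25→77.1 °C: 653.29 kJ/min
Q = ΔH = -5531 kJ/min = -92.183 kW
Heat removed = 92.183 kW

Q_out = 92.2 kW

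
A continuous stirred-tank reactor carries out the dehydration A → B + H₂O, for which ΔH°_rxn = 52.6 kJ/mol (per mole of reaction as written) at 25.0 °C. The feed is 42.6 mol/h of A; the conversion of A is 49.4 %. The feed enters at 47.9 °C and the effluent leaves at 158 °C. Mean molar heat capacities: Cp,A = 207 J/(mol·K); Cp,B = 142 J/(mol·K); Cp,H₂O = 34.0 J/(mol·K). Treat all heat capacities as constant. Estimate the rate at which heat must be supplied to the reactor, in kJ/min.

Q_in = 33.2 kJ/min

Extent of reaction ξ = 0.494 × 42.6 = 21.044 mol/h
Reaction term: ξ·ΔH°_rxn = 21.044 × 52.6 = 1106.9 kJ/h
Sensible, feed 47.9→25 °C: -201.94 kJ/h
Outlet flows (mol/h): A 21.556, B 21.044, H₂O 21.044
Sensible, products 25→158 °C: 1086.1 kJ/h
Q = ΔH = 1991.1 kJ/h = 0.55307 kW
Heat supplied = 33.184 kJ/min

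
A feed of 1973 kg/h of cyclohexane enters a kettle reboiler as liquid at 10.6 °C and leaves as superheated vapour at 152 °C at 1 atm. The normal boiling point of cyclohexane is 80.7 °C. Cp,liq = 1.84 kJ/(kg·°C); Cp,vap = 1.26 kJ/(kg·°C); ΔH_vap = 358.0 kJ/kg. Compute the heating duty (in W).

Q = 316000 W

liquid 10.6→80.7 °C: 128.98 kJ/kg
vaporisation at 80.7 °C: 358 kJ/kg
vapour 80.7→152 °C: 89.838 kJ/kg
Δh = 128.98 + 358 + 89.838 = 576.82 kJ/kg
Q = ṁ·Δh = 1973 kg/h × 576.82 kJ/kg = 1.1381e+06 kJ/h
|Q| = 316.13 kW = 316130 W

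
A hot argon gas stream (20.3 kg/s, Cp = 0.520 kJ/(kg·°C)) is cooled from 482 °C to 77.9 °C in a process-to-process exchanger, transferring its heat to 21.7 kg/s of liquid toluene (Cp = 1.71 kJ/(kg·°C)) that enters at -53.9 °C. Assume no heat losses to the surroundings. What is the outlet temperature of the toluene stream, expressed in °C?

T_c,out = 61.1 °C

Heat released by hot stream: Q = 20.3 × 0.520 × (482 − 77.9) = 4265.7 kJ/s
Energy balance on cold side (adiabatic exchanger): Q = ṁ_c·Cp_c·(T_c,out − T_c,in)
T_c,out = -53.9 + 4265.7/(21.7 × 1.71) = 61.056 °C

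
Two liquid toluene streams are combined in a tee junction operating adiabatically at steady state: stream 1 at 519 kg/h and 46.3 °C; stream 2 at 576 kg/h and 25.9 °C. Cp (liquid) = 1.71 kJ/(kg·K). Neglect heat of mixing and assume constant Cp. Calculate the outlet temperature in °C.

Adiabatic, steady state ⇒ Σ ṁᵢCp,ᵢ(T_out − Tᵢ) = 0
Σ ṁᵢCp,ᵢTᵢ = 519×1.71×46.3 + 576×1.71×25.9 = 66601
Σ ṁᵢCp,ᵢ = 519×1.71 + 576×1.71 = 1872.5
T_out = 66601 / 1872.5 = 35.569 °C

T_out = 35.6 °C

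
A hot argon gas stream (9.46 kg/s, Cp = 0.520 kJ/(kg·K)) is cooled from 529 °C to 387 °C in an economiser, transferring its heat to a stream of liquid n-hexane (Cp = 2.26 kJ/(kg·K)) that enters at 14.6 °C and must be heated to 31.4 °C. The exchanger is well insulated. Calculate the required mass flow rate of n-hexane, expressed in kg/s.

ṁ_c = 18.4 kg/s

Heat released by hot stream: Q = 9.46 × 0.520 × (529 − 387) = 698.53 kJ/s
Energy balance on cold side (adiabatic exchanger): Q = ṁ_c·Cp_c·(T_c,out − T_c,in)
ṁ_c = 698.53 / [2.26 × (31.4 − 14.6)] = 18.398 kg/s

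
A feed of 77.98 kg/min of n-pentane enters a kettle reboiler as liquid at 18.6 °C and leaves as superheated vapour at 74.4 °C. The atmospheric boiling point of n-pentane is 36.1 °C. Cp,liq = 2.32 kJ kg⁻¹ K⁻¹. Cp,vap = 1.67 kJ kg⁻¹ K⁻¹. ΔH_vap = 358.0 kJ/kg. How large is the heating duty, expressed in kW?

Q = 601 kW

liquid 18.6→36.1 °C: 40.6 kJ/kg
vaporisation at 36.1 °C: 358 kJ/kg
vapour 36.1→74.4 °C: 63.961 kJ/kg
Δh = 40.6 + 358 + 63.961 = 462.56 kJ/kg
Q = ṁ·Δh = 77.98 kg/min × 462.56 kJ/kg = 36071 kJ/min
|Q| = 601.18 kW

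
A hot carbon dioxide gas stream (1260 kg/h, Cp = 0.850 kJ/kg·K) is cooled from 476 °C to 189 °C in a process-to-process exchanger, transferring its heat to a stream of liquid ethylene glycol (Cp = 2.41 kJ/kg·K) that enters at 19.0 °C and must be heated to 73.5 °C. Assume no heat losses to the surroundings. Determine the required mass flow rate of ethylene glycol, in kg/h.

ṁ_c = 2340 kg/h

Heat released by hot stream: Q = 1260 × 0.850 × (476 − 189) = 307380 kJ/h
Energy balance on cold side (adiabatic exchanger): Q = ṁ_c·Cp_c·(T_c,out − T_c,in)
ṁ_c = 307380 / [2.41 × (73.5 − 19.0)] = 2340.2 kg/h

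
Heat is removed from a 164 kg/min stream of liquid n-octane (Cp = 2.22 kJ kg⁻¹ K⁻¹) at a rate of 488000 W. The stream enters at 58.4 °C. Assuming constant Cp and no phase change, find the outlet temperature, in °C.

Q = 488000 W = 29280 kJ/min
ΔT = Q/(ṁ·Cp) = 29280/(164×2.22) = 80.422 K
T_out = 58.4 − 80.422 = -22.022 °C

T_out = -22.0 °C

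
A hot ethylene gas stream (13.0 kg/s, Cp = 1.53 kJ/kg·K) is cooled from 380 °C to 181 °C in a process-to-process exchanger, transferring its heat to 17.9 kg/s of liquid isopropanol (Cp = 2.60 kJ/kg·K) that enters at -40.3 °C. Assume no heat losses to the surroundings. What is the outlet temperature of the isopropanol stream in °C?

Heat released by hot stream: Q = 13.0 × 1.53 × (380 − 181) = 3958.1 kJ/s
Energy balance on cold side (adiabatic exchanger): Q = ṁ_c·Cp_c·(T_c,out − T_c,in)
T_c,out = -40.3 + 3958.1/(17.9 × 2.60) = 44.747 °C

T_c,out = 44.7 °C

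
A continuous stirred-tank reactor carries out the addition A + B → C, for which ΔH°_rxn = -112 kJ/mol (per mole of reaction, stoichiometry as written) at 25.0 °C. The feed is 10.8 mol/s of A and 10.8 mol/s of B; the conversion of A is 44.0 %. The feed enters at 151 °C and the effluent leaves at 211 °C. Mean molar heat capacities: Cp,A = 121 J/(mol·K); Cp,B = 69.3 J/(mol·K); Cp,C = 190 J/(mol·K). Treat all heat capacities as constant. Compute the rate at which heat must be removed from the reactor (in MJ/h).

Q_out = 1470 MJ/h

Extent of reaction ξ = 0.440 × 10.8 = 4.752 mol/s
Reaction term: ξ·ΔH°_rxn = 4.752 × -112 = -532.22 kJ/s
Sensible, feed 151→25 °C: -258.96 kJ/s
Outlet flows (mol/s): A 6.048, B 6.048, C 4.752
Sensible, products 25→211 °C: 382.01 kJ/s
Q = ΔH = -409.17 kJ/s = -409.17 kW
Heat removed = 1473 MJ/h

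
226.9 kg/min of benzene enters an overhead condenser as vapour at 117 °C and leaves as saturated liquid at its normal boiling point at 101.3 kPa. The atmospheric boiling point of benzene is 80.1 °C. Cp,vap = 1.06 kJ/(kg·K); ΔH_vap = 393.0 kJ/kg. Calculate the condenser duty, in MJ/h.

vapour 117→80.1 °C: -39.114 kJ/kg
condensation at 80.1 °C: -393 kJ/kg
Δh = -39.114 + -393 = -432.11 kJ/kg
Q = ṁ·Δh = 226.9 kg/min × -432.11 kJ/kg = -98047 kJ/min
|Q| = 1634.1 kW = 5882.8 MJ/h

Q_c = 5880 MJ/h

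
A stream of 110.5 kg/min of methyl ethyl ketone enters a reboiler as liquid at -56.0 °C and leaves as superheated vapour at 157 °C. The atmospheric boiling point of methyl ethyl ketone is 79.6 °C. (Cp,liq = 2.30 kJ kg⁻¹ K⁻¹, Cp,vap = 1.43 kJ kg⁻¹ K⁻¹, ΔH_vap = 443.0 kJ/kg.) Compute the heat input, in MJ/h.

liquid -56.0→79.6 °C: 311.88 kJ/kg
vaporisation at 79.6 °C: 443 kJ/kg
vapour 79.6→157 °C: 110.68 kJ/kg
Δh = 311.88 + 443 + 110.68 = 865.56 kJ/kg
Q = ṁ·Δh = 110.5 kg/min × 865.56 kJ/kg = 95645 kJ/min
|Q| = 1594.1 kW = 5738.7 MJ/h

Q = 5740 MJ/h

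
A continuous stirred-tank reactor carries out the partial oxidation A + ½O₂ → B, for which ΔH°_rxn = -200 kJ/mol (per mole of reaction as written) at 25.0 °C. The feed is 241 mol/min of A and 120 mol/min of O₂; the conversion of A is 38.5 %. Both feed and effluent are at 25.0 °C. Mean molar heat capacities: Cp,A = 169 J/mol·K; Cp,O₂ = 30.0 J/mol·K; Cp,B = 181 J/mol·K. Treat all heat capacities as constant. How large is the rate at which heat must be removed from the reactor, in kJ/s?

Extent of reaction ξ = 0.385 × 241 = 92.785 mol/min
Reaction term: ξ·ΔH°_rxn = 92.785 × -200 = -18557 kJ/min
Q = ΔH = -18557 kJ/min = -309.28 kW
Heat removed = 309.28 kJ/s

Q_out = 309 kJ/s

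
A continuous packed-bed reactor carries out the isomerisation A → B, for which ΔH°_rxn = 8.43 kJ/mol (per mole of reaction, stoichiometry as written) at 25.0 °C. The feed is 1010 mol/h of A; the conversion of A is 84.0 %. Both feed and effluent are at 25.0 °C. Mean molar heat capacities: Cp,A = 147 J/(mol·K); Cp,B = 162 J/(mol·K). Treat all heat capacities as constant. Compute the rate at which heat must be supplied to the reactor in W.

Q_in = 1990 W

Extent of reaction ξ = 0.840 × 1010 = 848.4 mol/h
Reaction term: ξ·ΔH°_rxn = 848.4 × 8.43 = 7152 kJ/h
Q = ΔH = 7152 kJ/h = 1.9867 kW
Heat supplied = 1986.7 W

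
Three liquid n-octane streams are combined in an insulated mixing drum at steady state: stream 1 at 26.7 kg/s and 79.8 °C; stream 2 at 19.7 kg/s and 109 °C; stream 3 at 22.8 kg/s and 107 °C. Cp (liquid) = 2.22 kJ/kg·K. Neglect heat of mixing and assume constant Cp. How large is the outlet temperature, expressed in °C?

T_out = 97.1 °C

Energy balance with Q = 0: Σ ṁᵢCp,ᵢ(T_out − Tᵢ) = 0
T_out = Σ ṁᵢCp,ᵢTᵢ / Σ ṁᵢCp,ᵢ
      = 14913 / 153.62 = 97.075 °C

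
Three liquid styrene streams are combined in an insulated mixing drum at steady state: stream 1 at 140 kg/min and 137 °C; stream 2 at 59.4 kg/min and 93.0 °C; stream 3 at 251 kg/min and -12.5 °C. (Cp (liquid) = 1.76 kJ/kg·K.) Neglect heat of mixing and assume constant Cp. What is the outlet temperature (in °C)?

Adiabatic, steady state ⇒ Σ ṁᵢCp,ᵢ(T_out − Tᵢ) = 0
Σ ṁᵢCp,ᵢTᵢ = 140×1.76×137 + 59.4×1.76×93.0 + 251×1.76×-12.5 = 37957
Σ ṁᵢCp,ᵢ = 140×1.76 + 59.4×1.76 + 251×1.76 = 792.7
T_out = 37957 / 792.7 = 47.883 °C

T_out = 47.9 °C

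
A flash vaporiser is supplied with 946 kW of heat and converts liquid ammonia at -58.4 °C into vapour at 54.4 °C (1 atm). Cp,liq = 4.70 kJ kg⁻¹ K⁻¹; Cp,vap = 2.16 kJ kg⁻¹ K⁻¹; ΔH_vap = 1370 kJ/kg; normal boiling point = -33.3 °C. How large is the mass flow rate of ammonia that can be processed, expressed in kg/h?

ṁ = 2030 kg/h

Δh = 4.70×(-33.3−-58.4) + 1370 + 2.16×(54.4−-33.3) = 1677.4 kJ/kg
Q = 946 kW = 946 kJ/s = 3.4056e+06 kJ/h
ṁ = Q/Δh = 3.4056e+06 / 1677.4 = 2030.3 kg/h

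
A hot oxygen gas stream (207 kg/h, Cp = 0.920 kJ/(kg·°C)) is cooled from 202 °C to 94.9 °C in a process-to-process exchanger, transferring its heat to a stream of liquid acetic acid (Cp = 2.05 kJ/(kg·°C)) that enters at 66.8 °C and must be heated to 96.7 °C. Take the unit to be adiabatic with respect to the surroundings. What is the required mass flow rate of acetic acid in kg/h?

Heat released by hot stream: Q = 207 × 0.920 × (202 − 94.9) = 20396 kJ/h
Energy balance on cold side (adiabatic exchanger): Q = ṁ_c·Cp_c·(T_c,out − T_c,in)
ṁ_c = 20396 / [2.05 × (96.7 − 66.8)] = 332.75 kg/h

ṁ_c = 333 kg/h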